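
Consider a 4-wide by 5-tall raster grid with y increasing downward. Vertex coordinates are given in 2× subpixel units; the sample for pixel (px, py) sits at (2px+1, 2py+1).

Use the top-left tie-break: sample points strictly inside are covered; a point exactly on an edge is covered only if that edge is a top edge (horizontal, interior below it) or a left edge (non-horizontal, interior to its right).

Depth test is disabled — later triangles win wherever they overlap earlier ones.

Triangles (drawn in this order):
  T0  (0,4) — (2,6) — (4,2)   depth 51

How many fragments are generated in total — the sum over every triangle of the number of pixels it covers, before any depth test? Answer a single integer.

T0:
  2·area = 12  (B↔C swapped to make it positive)
  edge (0, 4)→(4, 2): d=(4,-2) top-left  bias=+0
  edge (4, 2)→(2, 6): d=(-2,4) right/bottom  bias=-1
  edge (2, 6)→(0, 4): d=(-2,-2) top-left  bias=+0
    (1,1)@(3, 3): e=[2,2,8] → #
    (2,1)@(5, 3): e=[6,-6,12] → ·
    (0,2)@(1, 5): e=[6,6,0] → #  [on edge]
    (1,2)@(3, 5): e=[10,-2,4] → ·
    (0,3)@(1, 7): e=[14,2,-4] → ·
    (1,3)@(3, 7): e=[18,-6,0] → ·  [on edge]
    (2,4)@(5, 9): e=[30,-18,0] → ·  [on edge]
  covered (2 px):
    · · · ·
    · # · ·
    # · · ·
    · · · ·
    · · · ·

Answer: 2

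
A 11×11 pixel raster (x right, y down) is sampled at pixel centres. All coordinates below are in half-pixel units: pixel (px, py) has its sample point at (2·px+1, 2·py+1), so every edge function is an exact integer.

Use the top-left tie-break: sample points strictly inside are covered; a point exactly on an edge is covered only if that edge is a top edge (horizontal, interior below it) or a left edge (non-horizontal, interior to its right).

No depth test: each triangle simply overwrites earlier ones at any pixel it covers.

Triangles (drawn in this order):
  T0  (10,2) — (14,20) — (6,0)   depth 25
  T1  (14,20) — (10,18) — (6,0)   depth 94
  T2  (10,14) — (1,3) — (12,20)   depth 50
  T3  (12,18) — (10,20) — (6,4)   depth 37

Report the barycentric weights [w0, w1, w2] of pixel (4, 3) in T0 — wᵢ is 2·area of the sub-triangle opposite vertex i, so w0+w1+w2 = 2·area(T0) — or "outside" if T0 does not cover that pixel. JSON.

T0:
  2·area = 64
  edge (10, 2)→(14, 20): d=(4,18) right/bottom  bias=-1
  edge (14, 20)→(6, 0): d=(-8,-20) top-left  bias=+0
  edge (6, 0)→(10, 2): d=(4,2) right/bottom  bias=-1
    (3,0)@(7, 1): e=[50,12,2] → #
    (4,0)@(9, 1): e=[14,52,-2] → ·
    (3,1)@(7, 3): e=[58,-4,10] → ·
    (4,1)@(9, 3): e=[22,36,6] → #
    (5,1)@(11, 3): e=[-14,76,2] → ·
    (4,2)@(9, 5): e=[30,20,14] → #
    (5,2)@(11, 5): e=[-6,60,10] → ·
    (4,3)@(9, 7): e=[38,4,22] → #
    (5,3)@(11, 7): e=[2,44,18] → #
    (6,3)@(13, 7): e=[-34,84,14] → ·
    (4,4)@(9, 9): e=[46,-12,30] → ·
    (5,4)@(11, 9): e=[10,28,26] → #
  covered (8 px):
    · · · # · · · · · · ·
    · · · · # · · · · · ·
    · · · · # · · · · · ·
    · · · · # # · · · · ·
    · · · · · # · · · · ·
    · · · · · # · · · · ·
    · · · · · · · · · · ·
    · · · · · · · · · · ·
    · · · · · · # · · · ·
    · · · · · · · · · · ·
    · · · · · · · · · · ·
T1:
  2·area = 64
  edge (14, 20)→(10, 18): d=(-4,-2) top-left  bias=+0
  edge (10, 18)→(6, 0): d=(-4,-18) top-left  bias=+0
  edge (6, 0)→(14, 20): d=(8,20) right/bottom  bias=-1
    (3,1)@(7, 3): e=[54,6,4] → #
    (4,1)@(9, 3): e=[58,42,-36] → ·
    (3,2)@(7, 5): e=[46,-2,20] → ·
    (4,4)@(9, 9): e=[34,18,12] → #
    (5,4)@(11, 9): e=[38,54,-28] → ·
    (4,5)@(9, 11): e=[26,10,28] → #
    (5,5)@(11, 11): e=[30,46,-12] → ·
    (4,6)@(9, 13): e=[18,2,44] → #
    (5,6)@(11, 13): e=[22,38,4] → #
    (6,6)@(13, 13): e=[26,74,-36] → ·
    (4,7)@(9, 15): e=[10,-6,60] → ·
    (5,7)@(11, 15): e=[14,30,20] → #
  covered (8 px):
    · · · · · · · · · · ·
    · · · # · · · · · · ·
    · · · · · · · · · · ·
    · · · · · · · · · · ·
    · · · · # · · · · · ·
    · · · · # · · · · · ·
    · · · · # # · · · · ·
    · · · · · # · · · · ·
    · · · · · # · · · · ·
    · · · · · · # · · · ·
    · · · · · · · · · · ·
T2:
  2·area = 32  (B↔C swapped to make it positive)
  edge (10, 14)→(12, 20): d=(2,6) right/bottom  bias=-1
  edge (12, 20)→(1, 3): d=(-11,-17) top-left  bias=+0
  edge (1, 3)→(10, 14): d=(9,11) right/bottom  bias=-1
    (0,1)@(1, 3): e=[32,0,0] → ·  [on edge]
    (3,2)@(7, 5): e=[0,80,-48] → ·  [on edge]
    (2,4)@(5, 9): e=[20,2,10] → #
    (3,4)@(7, 9): e=[8,36,-12] → ·
    (2,5)@(5, 11): e=[24,-20,28] → ·
    (3,5)@(7, 11): e=[12,14,6] → #
    (4,5)@(9, 11): e=[0,48,-16] → ·  [on edge]
    (3,6)@(7, 13): e=[16,-8,24] → ·
    (4,6)@(9, 13): e=[4,26,2] → #
    (5,6)@(11, 13): e=[-8,60,-20] → ·
    (4,7)@(9, 15): e=[8,4,20] → #
    (5,7)@(11, 15): e=[-4,38,-2] → ·
    (5,8)@(11, 17): e=[0,16,16] → ·  [on edge]
  covered (4 px):
    · · · · · · · · · · ·
    · · · · · · · · · · ·
    · · · · · · · · · · ·
    · · · · · · · · · · ·
    · · # · · · · · · · ·
    · · · # · · · · · · ·
    · · · · # · · · · · ·
    · · · · # · · · · · ·
    · · · · · · · · · · ·
    · · · · · · · · · · ·
    · · · · · · · · · · ·
T3:
  2·area = 40
  edge (12, 18)→(10, 20): d=(-2,2) right/bottom  bias=-1
  edge (10, 20)→(6, 4): d=(-4,-16) top-left  bias=+0
  edge (6, 4)→(12, 18): d=(6,14) right/bottom  bias=-1
    (3,3)@(7, 7): e=[32,4,4] → #
    (4,3)@(9, 7): e=[28,36,-24] → ·
    (3,4)@(7, 9): e=[28,-4,16] → ·
    (10,4)@(21, 9): e=[0,220,-180] → ·  [on edge]
    (4,5)@(9, 11): e=[20,20,0] → ·  [on edge]
    (9,5)@(19, 11): e=[0,180,-140] → ·  [on edge]
    (4,6)@(9, 13): e=[16,12,12] → #
    (5,6)@(11, 13): e=[12,44,-16] → ·
    (8,6)@(17, 13): e=[0,140,-100] → ·  [on edge]
    (4,7)@(9, 15): e=[12,4,24] → #
    (5,7)@(11, 15): e=[8,36,-4] → ·
    (7,7)@(15, 15): e=[0,100,-60] → ·  [on edge]
    (6,8)@(13, 17): e=[0,60,-20] → ·  [on edge]
    (5,9)@(11, 19): e=[0,20,20] → ·  [on edge]
    (4,10)@(9, 21): e=[0,-20,60] → ·  [on edge]
  covered (4 px):
    · · · · · · · · · · ·
    · · · · · · · · · · ·
    · · · · · · · · · · ·
    · · · # · · · · · · ·
    · · · · · · · · · · ·
    · · · · · · · · · · ·
    · · · · # · · · · · ·
    · · · · # · · · · · ·
    · · · · · # · · · · ·
    · · · · · · · · · · ·
    · · · · · · · · · · ·

Result: [4,22,38]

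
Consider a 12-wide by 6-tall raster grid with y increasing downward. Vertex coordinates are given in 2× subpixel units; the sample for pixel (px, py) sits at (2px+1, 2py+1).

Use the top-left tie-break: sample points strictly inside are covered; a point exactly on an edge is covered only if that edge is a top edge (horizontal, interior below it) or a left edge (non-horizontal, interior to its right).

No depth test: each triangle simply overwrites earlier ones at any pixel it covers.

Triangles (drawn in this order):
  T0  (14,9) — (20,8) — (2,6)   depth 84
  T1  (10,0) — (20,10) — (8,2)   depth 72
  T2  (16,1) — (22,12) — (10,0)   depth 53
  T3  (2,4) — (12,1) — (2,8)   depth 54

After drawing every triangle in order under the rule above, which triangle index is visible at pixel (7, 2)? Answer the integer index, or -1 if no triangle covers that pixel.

T0:
  2·area = 30  (B↔C swapped to make it positive)
  edge (14, 9)→(2, 6): d=(-12,-3) top-left  bias=+0
  edge (2, 6)→(20, 8): d=(18,2) right/bottom  bias=-1
  edge (20, 8)→(14, 9): d=(-6,1) right/bottom  bias=-1
    (3,3)@(7, 7): e=[3,8,19] → █
    (4,3)@(9, 7): e=[9,4,17] → █
    (5,3)@(11, 7): e=[15,0,15] → ·  [on edge]
    (3,4)@(7, 9): e=[-21,44,7] → ·
    (4,4)@(9, 9): e=[-15,40,5] → ·
  covered (2 px):
    · · · · · · · · · · · ·
    · · · · · · · · · · · ·
    · · · · · · · · · · · ·
    · · · █ █ · · · · · · ·
    · · · · · · · · · · · ·
    · · · · · · · · · · · ·
T1:
  2·area = 40
  edge (10, 0)→(20, 10): d=(10,10) right/bottom  bias=-1
  edge (20, 10)→(8, 2): d=(-12,-8) top-left  bias=+0
  edge (8, 2)→(10, 0): d=(2,-2) top-left  bias=+0
    (4,0)@(9, 1): e=[20,20,0] → █  [on edge]
    (5,0)@(11, 1): e=[0,36,4] → ·  [on edge]
    (3,1)@(7, 3): e=[60,-20,0] → ·  [on edge]
    (4,1)@(9, 3): e=[40,-4,4] → ·
    (5,1)@(11, 3): e=[20,12,8] → █
    (6,1)@(13, 3): e=[0,28,12] → ·  [on edge]
    (2,2)@(5, 5): e=[100,-60,0] → ·  [on edge]
    (5,2)@(11, 5): e=[40,-12,12] → ·
    (6,2)@(13, 5): e=[20,4,16] → █
    (7,2)@(15, 5): e=[0,20,20] → ·  [on edge]
    (1,3)@(3, 7): e=[140,-100,0] → ·  [on edge]
    (6,3)@(13, 7): e=[40,-20,20] → ·
    (8,3)@(17, 7): e=[0,12,28] → ·  [on edge]
    (0,4)@(1, 9): e=[180,-140,0] → ·  [on edge]
    (9,4)@(19, 9): e=[0,4,36] → ·  [on edge]
    (10,5)@(21, 11): e=[0,-4,44] → ·  [on edge]
  covered (3 px):
    · · · · █ · · · · · · ·
    · · · · · █ · · · · · ·
    · · · · · · █ · · · · ·
    · · · · · · · · · · · ·
    · · · · · · · · · · · ·
    · · · · · · · · · · · ·
T2:
  2·area = 60
  edge (16, 1)→(22, 12): d=(6,11) right/bottom  bias=-1
  edge (22, 12)→(10, 0): d=(-12,-12) top-left  bias=+0
  edge (10, 0)→(16, 1): d=(6,1) right/bottom  bias=-1
    (5,0)@(11, 1): e=[55,0,5] → █  [on edge]
    (6,0)@(13, 1): e=[33,24,3] → █
    (7,0)@(15, 1): e=[11,48,1] → █
    (8,0)@(17, 1): e=[-11,72,-1] → ·
    (5,1)@(11, 3): e=[67,-24,17] → ·
    (6,1)@(13, 3): e=[45,0,15] → █  [on edge]
    (8,1)@(17, 3): e=[1,48,11] → █
    (9,1)@(19, 3): e=[-21,72,9] → ·
    (6,2)@(13, 5): e=[57,-24,27] → ·
    (7,2)@(15, 5): e=[35,0,25] → █  [on edge]
    (9,2)@(19, 5): e=[-9,48,21] → ·
    (7,3)@(15, 7): e=[47,-24,37] → ·
    (8,3)@(17, 7): e=[25,0,35] → █  [on edge]
    (9,4)@(19, 9): e=[15,0,45] → █  [on edge]
    (10,5)@(21, 11): e=[5,0,55] → █  [on edge]
  covered (12 px):
    · · · · · █ █ █ · · · ·
    · · · · · · █ █ █ · · ·
    · · · · · · · █ █ · · ·
    · · · · · · · · █ █ · ·
    · · · · · · · · · █ · ·
    · · · · · · · · · · █ ·
T3:
  2·area = 40
  edge (2, 4)→(12, 1): d=(10,-3) top-left  bias=+0
  edge (12, 1)→(2, 8): d=(-10,7) right/bottom  bias=-1
  edge (2, 8)→(2, 4): d=(0,-4) top-left  bias=+0
    (3,1)@(7, 3): e=[5,15,20] → █
    (4,1)@(9, 3): e=[11,1,28] → █
    (5,1)@(11, 3): e=[17,-13,36] → ·
    (1,2)@(3, 5): e=[13,23,4] → █
    (2,2)@(5, 5): e=[19,9,12] → █
    (3,2)@(7, 5): e=[25,-5,20] → ·
    (4,2)@(9, 5): e=[31,-19,28] → ·
    (1,3)@(3, 7): e=[33,3,4] → █
    (2,3)@(5, 7): e=[39,-11,12] → ·
    (1,4)@(3, 9): e=[53,-17,4] → ·
  covered (5 px):
    · · · · · · · · · · · ·
    · · · █ █ · · · · · · ·
    · █ █ · · · · · · · · ·
    · █ · · · · · · · · · ·
    · · · · · · · · · · · ·
    · · · · · · · · · · · ·

Z-buffer (winner per pixel, '.' = empty):
  . . . . 1 2 2 2 . . . .
  . . . 3 3 1 2 2 2 . . .
  . 3 3 . . . 1 2 2 . . .
  . 3 . 0 0 . . . 2 2 . .
  . . . . . . . . . 2 . .
  . . . . . . . . . . 2 .

Result: 2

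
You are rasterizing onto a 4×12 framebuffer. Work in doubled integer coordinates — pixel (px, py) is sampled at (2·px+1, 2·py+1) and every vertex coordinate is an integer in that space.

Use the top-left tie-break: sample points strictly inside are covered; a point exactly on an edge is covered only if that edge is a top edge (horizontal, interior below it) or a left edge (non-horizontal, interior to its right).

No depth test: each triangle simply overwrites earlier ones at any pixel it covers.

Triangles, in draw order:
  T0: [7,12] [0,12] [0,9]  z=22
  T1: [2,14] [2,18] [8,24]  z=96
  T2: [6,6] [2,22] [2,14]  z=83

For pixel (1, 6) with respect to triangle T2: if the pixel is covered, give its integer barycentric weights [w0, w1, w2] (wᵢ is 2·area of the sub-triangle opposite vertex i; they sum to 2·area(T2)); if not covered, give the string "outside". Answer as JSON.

T0:
  2·area = 21
  edge (7, 12)→(0, 12): d=(-7,0) right/bottom  bias=-1
  edge (0, 12)→(0, 9): d=(0,-3) top-left  bias=+0
  edge (0, 9)→(7, 12): d=(7,3) right/bottom  bias=-1
    (0,5)@(1, 11): e=[7,3,11] → X
    (1,5)@(3, 11): e=[7,9,5] → X
    (2,5)@(5, 11): e=[7,15,-1] → .
    (0,6)@(1, 13): e=[-7,3,25] → .
    (1,6)@(3, 13): e=[-7,9,19] → .
  covered (2 px):
    . . . .
    . . . .
    . . . .
    . . . .
    . . . .
    X X . .
    . . . .
    . . . .
    . . . .
    . . . .
    . . . .
    . . . .
T1:
  2·area = 24  (B↔C swapped to make it positive)
  edge (2, 14)→(8, 24): d=(6,10) right/bottom  bias=-1
  edge (8, 24)→(2, 18): d=(-6,-6) top-left  bias=+0
  edge (2, 18)→(2, 14): d=(0,-4) top-left  bias=+0
    (0,8)@(1, 17): e=[28,0,-4] → .  [on edge]
    (1,8)@(3, 17): e=[8,12,4] → X
    (2,8)@(5, 17): e=[-12,24,12] → .
    (1,9)@(3, 19): e=[20,0,4] → X  [on edge]
    (2,9)@(5, 19): e=[0,12,12] → .  [on edge]
    (1,10)@(3, 21): e=[32,-12,4] → .
    (2,10)@(5, 21): e=[12,0,12] → X  [on edge]
    (3,10)@(7, 21): e=[-8,12,20] → .
    (2,11)@(5, 23): e=[24,-12,12] → .
    (3,11)@(7, 23): e=[4,0,20] → X  [on edge]
  covered (4 px):
    . . . .
    . . . .
    . . . .
    . . . .
    . . . .
    . . . .
    . . . .
    . . . .
    . X . .
    . X . .
    . . X .
    . . . X
T2:
  2·area = 32
  edge (6, 6)→(2, 22): d=(-4,16) right/bottom  bias=-1
  edge (2, 22)→(2, 14): d=(0,-8) top-left  bias=+0
  edge (2, 14)→(6, 6): d=(4,-8) top-left  bias=+0
    (2,4)@(5, 9): e=[4,24,4] → X
    (3,4)@(7, 9): e=[-28,40,20] → .
    (2,5)@(5, 11): e=[-4,24,12] → .
    (1,6)@(3, 13): e=[20,8,4] → X
    (2,6)@(5, 13): e=[-12,24,20] → .
    (1,7)@(3, 15): e=[12,8,12] → X
    (2,7)@(5, 15): e=[-20,24,28] → .
    (1,8)@(3, 17): e=[4,8,20] → X
    (2,8)@(5, 17): e=[-28,24,36] → .
    (1,9)@(3, 19): e=[-4,8,28] → .
  covered (4 px):
    . . . .
    . . . .
    . . . .
    . . . .
    . . X .
    . . . .
    . X . .
    . X . .
    . X . .
    . . . .
    . . . .
    . . . .

Result: [8,4,20]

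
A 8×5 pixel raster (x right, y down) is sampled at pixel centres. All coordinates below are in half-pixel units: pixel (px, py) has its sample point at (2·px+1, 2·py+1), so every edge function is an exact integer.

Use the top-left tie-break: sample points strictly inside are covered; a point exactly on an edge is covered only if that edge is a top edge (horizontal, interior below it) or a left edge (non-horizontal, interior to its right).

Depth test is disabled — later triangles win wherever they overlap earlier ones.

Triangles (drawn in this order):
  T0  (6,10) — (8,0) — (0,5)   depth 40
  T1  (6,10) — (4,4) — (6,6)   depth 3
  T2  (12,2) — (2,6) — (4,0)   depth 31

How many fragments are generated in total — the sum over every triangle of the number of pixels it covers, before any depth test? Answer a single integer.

T0:
  2·area = 70  (B↔C swapped to make it positive)
  edge (6, 10)→(0, 5): d=(-6,-5) top-left  bias=+0
  edge (0, 5)→(8, 0): d=(8,-5) top-left  bias=+0
  edge (8, 0)→(6, 10): d=(-2,10) right/bottom  bias=-1
    (3,0)@(7, 1): e=[59,3,8] → █
    (4,0)@(9, 1): e=[69,13,-12] → ·
    (2,1)@(5, 3): e=[37,9,24] → █
    (4,1)@(9, 3): e=[57,29,-16] → ·
    (0,2)@(1, 5): e=[5,5,60] → █
    (1,2)@(3, 5): e=[15,15,40] → █
    (3,2)@(7, 5): e=[35,35,0] → ·  [on edge]
    (0,3)@(1, 7): e=[-7,21,56] → ·
    (1,3)@(3, 7): e=[3,31,36] → █
    (3,3)@(7, 7): e=[23,51,-4] → ·
    (1,4)@(3, 9): e=[-9,47,32] → ·
    (2,4)@(5, 9): e=[1,57,12] → █
  covered (9 px):
    · · · █ · · · ·
    · · █ █ · · · ·
    █ █ █ · · · · ·
    · █ █ · · · · ·
    · · █ · · · · ·
T1:
  2·area = 8
  edge (6, 10)→(4, 4): d=(-2,-6) top-left  bias=+0
  edge (4, 4)→(6, 6): d=(2,2) right/bottom  bias=-1
  edge (6, 6)→(6, 10): d=(0,4) right/bottom  bias=-1
    (0,0)@(1, 1): e=[-12,0,20] → ·  [on edge]
    (1,0)@(3, 1): e=[0,-4,12] → ·  [on edge]
    (1,1)@(3, 3): e=[-4,0,12] → ·  [on edge]
    (2,2)@(5, 5): e=[4,0,4] → ·  [on edge]
    (2,3)@(5, 7): e=[0,4,4] → █  [on edge]
    (3,3)@(7, 7): e=[12,0,-4] → ·  [on edge]
    (2,4)@(5, 9): e=[-4,8,4] → ·
    (4,4)@(9, 9): e=[20,0,-12] → ·  [on edge]
  covered (1 px):
    · · · · · · · ·
    · · · · · · · ·
    · · · · · · · ·
    · · █ · · · · ·
    · · · · · · · ·
T2:
  2·area = 52
  edge (12, 2)→(2, 6): d=(-10,4) right/bottom  bias=-1
  edge (2, 6)→(4, 0): d=(2,-6) top-left  bias=+0
  edge (4, 0)→(12, 2): d=(8,2) right/bottom  bias=-1
    (2,0)@(5, 1): e=[38,8,6] → █
    (3,0)@(7, 1): e=[30,20,2] → █
    (4,0)@(9, 1): e=[22,32,-2] → ·
    (1,1)@(3, 3): e=[26,0,26] → █  [on edge]
    (4,1)@(9, 3): e=[2,36,14] → █
    (5,1)@(11, 3): e=[-6,48,10] → ·
    (1,2)@(3, 5): e=[6,4,42] → █
    (2,2)@(5, 5): e=[-2,16,38] → ·
    (3,2)@(7, 5): e=[-10,28,34] → ·
    (4,2)@(9, 5): e=[-18,40,30] → ·
    (1,3)@(3, 7): e=[-14,8,58] → ·
    (0,4)@(1, 9): e=[-26,0,78] → ·  [on edge]
  covered (7 px):
    · · █ █ · · · ·
    · █ █ █ █ · · ·
    · █ · · · · · ·
    · · · · · · · ·
    · · · · · · · ·

Final: 17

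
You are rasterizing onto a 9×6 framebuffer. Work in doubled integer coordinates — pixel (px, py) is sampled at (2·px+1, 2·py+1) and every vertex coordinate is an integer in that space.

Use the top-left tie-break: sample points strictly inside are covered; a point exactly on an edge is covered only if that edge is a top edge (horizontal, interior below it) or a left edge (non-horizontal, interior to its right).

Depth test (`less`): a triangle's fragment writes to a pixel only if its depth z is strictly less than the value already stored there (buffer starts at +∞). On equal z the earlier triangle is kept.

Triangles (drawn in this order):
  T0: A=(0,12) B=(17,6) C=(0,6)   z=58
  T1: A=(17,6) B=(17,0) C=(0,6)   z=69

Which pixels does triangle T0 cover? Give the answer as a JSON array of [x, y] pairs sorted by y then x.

T0:
  2·area = 102  (B↔C swapped to make it positive)
  edge (0, 12)→(0, 6): d=(0,-6) top-left  bias=+0
  edge (0, 6)→(17, 6): d=(17,0) top-left  bias=+0
  edge (17, 6)→(0, 12): d=(-17,6) right/bottom  bias=-1
    (0,3)@(1, 7): e=[6,17,79] → X
    (1,3)@(3, 7): e=[18,17,67] → X
    (2,3)@(5, 7): e=[30,17,55] → X
    (3,3)@(7, 7): e=[42,17,43] → X
    (4,3)@(9, 7): e=[54,17,31] → X
    (5,3)@(11, 7): e=[66,17,19] → X
    (6,3)@(13, 7): e=[78,17,7] → X
    (7,3)@(15, 7): e=[90,17,-5] → .
    (0,4)@(1, 9): e=[6,51,45] → X
    (4,4)@(9, 9): e=[54,51,-3] → .
    (5,4)@(11, 9): e=[66,51,-15] → .
    (6,4)@(13, 9): e=[78,51,-27] → .
  covered (12 px):
    . . . . . . . . .
    . . . . . . . . .
    . . . . . . . . .
    X X X X X X X . .
    X X X X . . . . .
    X . . . . . . . .
T1:
  2·area = 102  (B↔C swapped to make it positive)
  edge (17, 6)→(0, 6): d=(-17,0) right/bottom  bias=-1
  edge (0, 6)→(17, 0): d=(17,-6) top-left  bias=+0
  edge (17, 0)→(17, 6): d=(0,6) right/bottom  bias=-1
    (7,0)@(15, 1): e=[85,5,12] → X
    (8,0)@(17, 1): e=[85,17,0] → .  [on edge]
    (4,1)@(9, 3): e=[51,3,48] → X
    (5,1)@(11, 3): e=[51,15,36] → X
    (6,1)@(13, 3): e=[51,27,24] → X
    (8,1)@(17, 3): e=[51,51,0] → .  [on edge]
    (1,2)@(3, 5): e=[17,1,84] → X
    (2,2)@(5, 5): e=[17,13,72] → X
    (3,2)@(7, 5): e=[17,25,60] → X
    (8,2)@(17, 5): e=[17,85,0] → .  [on edge]
    (1,3)@(3, 7): e=[-17,35,84] → .
    (2,3)@(5, 7): e=[-17,47,72] → .
    (8,3)@(17, 7): e=[-17,119,0] → .  [on edge]
    (8,4)@(17, 9): e=[-51,153,0] → .  [on edge]
    (8,5)@(17, 11): e=[-85,187,0] → .  [on edge]
  covered (12 px):
    . . . . . . . X .
    . . . . X X X X .
    . X X X X X X X .
    . . . . . . . . .
    . . . . . . . . .
    . . . . . . . . .

Result: [[0,3],[1,3],[2,3],[3,3],[4,3],[5,3],[6,3],[0,4],[1,4],[2,4],[3,4],[0,5]]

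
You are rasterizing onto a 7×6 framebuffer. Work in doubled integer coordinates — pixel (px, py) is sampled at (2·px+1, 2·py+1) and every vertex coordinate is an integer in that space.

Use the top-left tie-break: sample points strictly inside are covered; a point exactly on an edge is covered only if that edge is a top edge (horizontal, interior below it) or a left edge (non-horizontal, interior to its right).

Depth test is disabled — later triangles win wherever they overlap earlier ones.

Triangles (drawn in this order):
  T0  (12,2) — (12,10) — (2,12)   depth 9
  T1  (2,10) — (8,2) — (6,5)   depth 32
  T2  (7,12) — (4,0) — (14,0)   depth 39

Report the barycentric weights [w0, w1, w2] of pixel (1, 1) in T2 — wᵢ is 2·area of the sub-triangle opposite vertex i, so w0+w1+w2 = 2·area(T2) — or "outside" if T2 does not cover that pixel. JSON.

T0:
  2·area = 80
  edge (12, 2)→(12, 10): d=(0,8) right/bottom  bias=-1
  edge (12, 10)→(2, 12): d=(-10,2) right/bottom  bias=-1
  edge (2, 12)→(12, 2): d=(10,-10) top-left  bias=+0
    (6,0)@(13, 1): e=[-8,88,0] → ·  [on edge]
    (5,1)@(11, 3): e=[8,72,0] → #  [on edge]
    (6,1)@(13, 3): e=[-8,68,20] → ·
    (4,2)@(9, 5): e=[24,56,0] → #  [on edge]
    (6,2)@(13, 5): e=[-8,48,40] → ·
    (3,3)@(7, 7): e=[40,40,0] → #  [on edge]
    (6,3)@(13, 7): e=[-8,28,60] → ·
    (2,4)@(5, 9): e=[56,24,0] → #  [on edge]
    (6,4)@(13, 9): e=[-8,8,80] → ·
    (1,5)@(3, 11): e=[72,8,0] → #  [on edge]
    (3,5)@(7, 11): e=[40,0,40] → ·  [on edge]
    (4,5)@(9, 11): e=[24,-4,60] → ·
  covered (12 px):
    · · · · · · ·
    · · · · · # ·
    · · · · # # ·
    · · · # # # ·
    · · # # # # ·
    · # # · · · ·
T1:
  2·area = 2
  edge (2, 10)→(8, 2): d=(6,-8) top-left  bias=+0
  edge (8, 2)→(6, 5): d=(-2,3) right/bottom  bias=-1
  edge (6, 5)→(2, 10): d=(-4,5) right/bottom  bias=-1
  covered (0 px):
    · · · · · · ·
    · · · · · · ·
    · · · · · · ·
    · · · · · · ·
    · · · · · · ·
    · · · · · · ·
T2:
  2·area = 120
  edge (7, 12)→(4, 0): d=(-3,-12) top-left  bias=+0
  edge (4, 0)→(14, 0): d=(10,0) top-left  bias=+0
  edge (14, 0)→(7, 12): d=(-7,12) right/bottom  bias=-1
    (2,0)@(5, 1): e=[9,10,101] → #
    (3,0)@(7, 1): e=[33,10,77] → #
    (4,0)@(9, 1): e=[57,10,53] → #
    (5,0)@(11, 1): e=[81,10,29] → #
    (6,0)@(13, 1): e=[105,10,5] → #
    (2,1)@(5, 3): e=[3,30,87] → #
    (6,1)@(13, 3): e=[99,30,-9] → ·
    (2,2)@(5, 5): e=[-3,50,73] → ·
    (3,2)@(7, 5): e=[21,50,49] → #
    (6,2)@(13, 5): e=[93,50,-23] → ·
    (3,3)@(7, 7): e=[15,70,35] → #
    (5,3)@(11, 7): e=[63,70,-13] → ·
  covered (16 px):
    · · # # # # #
    · · # # # # ·
    · · · # # # ·
    · · · # # · ·
    · · · # · · ·
    · · · # · · ·

Result: "outside"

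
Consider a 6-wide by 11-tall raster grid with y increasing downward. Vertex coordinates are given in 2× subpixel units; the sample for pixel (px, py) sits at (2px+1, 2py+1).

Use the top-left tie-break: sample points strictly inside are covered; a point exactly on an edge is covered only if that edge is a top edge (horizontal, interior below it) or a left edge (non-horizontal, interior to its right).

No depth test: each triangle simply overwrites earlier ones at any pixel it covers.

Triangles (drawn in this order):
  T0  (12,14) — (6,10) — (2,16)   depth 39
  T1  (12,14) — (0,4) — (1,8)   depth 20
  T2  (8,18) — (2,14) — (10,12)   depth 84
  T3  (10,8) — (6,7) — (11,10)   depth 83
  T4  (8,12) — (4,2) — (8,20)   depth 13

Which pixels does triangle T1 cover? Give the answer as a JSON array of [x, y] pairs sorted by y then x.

T0:
  2·area = 52  (B↔C swapped to make it positive)
  edge (12, 14)→(2, 16): d=(-10,2) right/bottom  bias=-1
  edge (2, 16)→(6, 10): d=(4,-6) top-left  bias=+0
  edge (6, 10)→(12, 14): d=(6,4) right/bottom  bias=-1
    (3,5)@(7, 11): e=[40,10,2] → X
    (4,5)@(9, 11): e=[36,22,-6] → .
    (2,6)@(5, 13): e=[24,6,22] → X
    (4,6)@(9, 13): e=[16,30,6] → X
    (5,6)@(11, 13): e=[12,42,-2] → .
    (1,7)@(3, 15): e=[8,2,42] → X
    (3,7)@(7, 15): e=[0,26,26] → .  [on edge]
    (4,7)@(9, 15): e=[-4,38,18] → .
    (1,8)@(3, 17): e=[-12,10,54] → .
    (2,8)@(5, 17): e=[-16,22,46] → .
  covered (6 px):
    . . . . . .
    . . . . . .
    . . . . . .
    . . . . . .
    . . . . . .
    . . . X . .
    . . X X X .
    . X X . . .
    . . . . . .
    . . . . . .
    . . . . . .
T1:
  2·area = 38  (B↔C swapped to make it positive)
  edge (12, 14)→(1, 8): d=(-11,-6) top-left  bias=+0
  edge (1, 8)→(0, 4): d=(-1,-4) top-left  bias=+0
  edge (0, 4)→(12, 14): d=(12,10) right/bottom  bias=-1
    (0,2)@(1, 5): e=[33,3,2] → X
    (1,2)@(3, 5): e=[45,11,-18] → .
    (0,3)@(1, 7): e=[11,1,26] → X
    (1,3)@(3, 7): e=[23,9,6] → X
    (2,3)@(5, 7): e=[35,17,-14] → .
    (0,4)@(1, 9): e=[-11,-1,50] → .
    (1,4)@(3, 9): e=[1,7,30] → X
    (2,4)@(5, 9): e=[13,15,10] → X
    (3,4)@(7, 9): e=[25,23,-10] → .
    (1,5)@(3, 11): e=[-21,5,54] → .
    (2,5)@(5, 11): e=[-9,13,34] → .
    (3,5)@(7, 11): e=[3,21,14] → X
  covered (6 px):
    . . . . . .
    . . . . . .
    X . . . . .
    X X . . . .
    . X X . . .
    . . . X . .
    . . . . . .
    . . . . . .
    . . . . . .
    . . . . . .
    . . . . . .
T2:
  2·area = 44
  edge (8, 18)→(2, 14): d=(-6,-4) top-left  bias=+0
  edge (2, 14)→(10, 12): d=(8,-2) top-left  bias=+0
  edge (10, 12)→(8, 18): d=(-2,6) right/bottom  bias=-1
    (5,4)@(11, 9): e=[66,-22,0] → .  [on edge]
    (3,6)@(7, 13): e=[26,2,16] → X
    (4,6)@(9, 13): e=[34,6,4] → X
    (5,6)@(11, 13): e=[42,10,-8] → .
    (2,7)@(5, 15): e=[6,14,24] → X
    (4,7)@(9, 15): e=[22,22,0] → .  [on edge]
    (2,8)@(5, 17): e=[-6,30,20] → .
    (3,8)@(7, 17): e=[2,34,8] → X
    (4,8)@(9, 17): e=[10,38,-4] → .
    (3,9)@(7, 19): e=[-10,50,4] → .
    (3,10)@(7, 21): e=[-22,66,0] → .  [on edge]
  covered (5 px):
    . . . . . .
    . . . . . .
    . . . . . .
    . . . . . .
    . . . . . .
    . . . . . .
    . . . X X .
    . . X X . .
    . . . X . .
    . . . . . .
    . . . . . .
T3:
  2·area = 7  (B↔C swapped to make it positive)
  edge (10, 8)→(11, 10): d=(1,2) right/bottom  bias=-1
  edge (11, 10)→(6, 7): d=(-5,-3) top-left  bias=+0
  edge (6, 7)→(10, 8): d=(4,1) right/bottom  bias=-1
  covered (0 px):
    . . . . . .
    . . . . . .
    . . . . . .
    . . . . . .
    . . . . . .
    . . . . . .
    . . . . . .
    . . . . . .
    . . . . . .
    . . . . . .
    . . . . . .
T4:
  2·area = 32  (B↔C swapped to make it positive)
  edge (8, 12)→(8, 20): d=(0,8) right/bottom  bias=-1
  edge (8, 20)→(4, 2): d=(-4,-18) top-left  bias=+0
  edge (4, 2)→(8, 12): d=(4,10) right/bottom  bias=-1
    (2,2)@(5, 5): e=[24,6,2] → X
    (3,2)@(7, 5): e=[8,42,-18] → .
    (2,3)@(5, 7): e=[24,-2,10] → .
    (3,5)@(7, 11): e=[8,18,6] → X
    (4,5)@(9, 11): e=[-8,54,-14] → .
    (3,6)@(7, 13): e=[8,10,14] → X
    (4,6)@(9, 13): e=[-8,46,-6] → .
    (3,7)@(7, 15): e=[8,2,22] → X
    (4,7)@(9, 15): e=[-8,38,2] → .
    (3,8)@(7, 17): e=[8,-6,30] → .
  covered (4 px):
    . . . . . .
    . . . . . .
    . . X . . .
    . . . . . .
    . . . . . .
    . . . X . .
    . . . X . .
    . . . X . .
    . . . . . .
    . . . . . .
    . . . . . .

Answer: [[0,2],[0,3],[1,3],[1,4],[2,4],[3,5]]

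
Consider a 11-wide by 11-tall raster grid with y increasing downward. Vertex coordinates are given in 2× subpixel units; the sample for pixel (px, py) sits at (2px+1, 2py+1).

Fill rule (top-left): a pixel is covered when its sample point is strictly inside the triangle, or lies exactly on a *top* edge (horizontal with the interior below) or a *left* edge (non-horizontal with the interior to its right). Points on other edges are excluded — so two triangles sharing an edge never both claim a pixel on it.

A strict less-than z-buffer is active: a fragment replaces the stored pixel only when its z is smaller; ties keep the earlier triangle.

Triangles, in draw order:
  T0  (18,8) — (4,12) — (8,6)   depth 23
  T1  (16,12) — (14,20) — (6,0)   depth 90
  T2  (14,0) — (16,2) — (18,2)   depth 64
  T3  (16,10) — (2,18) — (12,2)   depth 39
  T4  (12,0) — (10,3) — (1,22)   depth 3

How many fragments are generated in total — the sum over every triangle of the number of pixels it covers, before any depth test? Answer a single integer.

T0:
  2·area = 68
  edge (18, 8)→(4, 12): d=(-14,4) right/bottom  bias=-1
  edge (4, 12)→(8, 6): d=(4,-6) top-left  bias=+0
  edge (8, 6)→(18, 8): d=(10,2) right/bottom  bias=-1
    (1,2)@(3, 5): e=[102,-34,0] → ·  [on edge]
    (4,3)@(9, 7): e=[50,10,8] → █
    (5,3)@(11, 7): e=[42,22,4] → █
    (6,3)@(13, 7): e=[34,34,0] → ·  [on edge]
    (3,4)@(7, 9): e=[30,6,32] → █
    (6,4)@(13, 9): e=[6,42,20] → █
    (7,4)@(15, 9): e=[-2,54,16] → ·
    (2,5)@(5, 11): e=[10,2,56] → █
    (4,5)@(9, 11): e=[-6,26,48] → ·
    (5,5)@(11, 11): e=[-14,38,44] → ·
    (6,5)@(13, 11): e=[-22,50,40] → ·
    (2,6)@(5, 13): e=[-18,10,76] → ·
  covered (8 px):
    · · · · · · · · · · ·
    · · · · · · · · · · ·
    · · · · · · · · · · ·
    · · · · █ █ · · · · ·
    · · · █ █ █ █ · · · ·
    · · █ █ · · · · · · ·
    · · · · · · · · · · ·
    · · · · · · · · · · ·
    · · · · · · · · · · ·
    · · · · · · · · · · ·
    · · · · · · · · · · ·
T1:
  2·area = 104
  edge (16, 12)→(14, 20): d=(-2,8) right/bottom  bias=-1
  edge (14, 20)→(6, 0): d=(-8,-20) top-left  bias=+0
  edge (6, 0)→(16, 12): d=(10,12) right/bottom  bias=-1
    (4,2)@(9, 5): e=[70,20,14] → █
    (5,2)@(11, 5): e=[54,60,-10] → ·
    (4,3)@(9, 7): e=[66,4,34] → █
    (5,3)@(11, 7): e=[50,44,10] → █
    (6,3)@(13, 7): e=[34,84,-14] → ·
    (4,4)@(9, 9): e=[62,-12,54] → ·
    (5,4)@(11, 9): e=[46,28,30] → █
    (6,4)@(13, 9): e=[30,68,6] → █
    (7,4)@(15, 9): e=[14,108,-18] → ·
    (5,5)@(11, 11): e=[42,12,50] → █
    (7,5)@(15, 11): e=[10,92,2] → █
    (8,5)@(17, 11): e=[-6,132,-22] → ·
  covered (13 px):
    · · · · · · · · · · ·
    · · · · · · · · · · ·
    · · · · █ · · · · · ·
    · · · · █ █ · · · · ·
    · · · · · █ █ · · · ·
    · · · · · █ █ █ · · ·
    · · · · · · █ █ · · ·
    · · · · · · █ █ · · ·
    · · · · · · █ · · · ·
    · · · · · · · · · · ·
    · · · · · · · · · · ·
T2:
  2·area = 4  (B↔C swapped to make it positive)
  edge (14, 0)→(18, 2): d=(4,2) right/bottom  bias=-1
  edge (18, 2)→(16, 2): d=(-2,0) right/bottom  bias=-1
  edge (16, 2)→(14, 0): d=(-2,-2) top-left  bias=+0
    (7,0)@(15, 1): e=[2,2,0] → █  [on edge]
    (8,0)@(17, 1): e=[-2,2,4] → ·
    (7,1)@(15, 3): e=[10,-2,-4] → ·
    (8,1)@(17, 3): e=[6,-2,0] → ·  [on edge]
    (9,2)@(19, 5): e=[10,-6,0] → ·  [on edge]
    (10,3)@(21, 7): e=[14,-10,0] → ·  [on edge]
  covered (1 px):
    · · · · · · · █ · · ·
    · · · · · · · · · · ·
    · · · · · · · · · · ·
    · · · · · · · · · · ·
    · · · · · · · · · · ·
    · · · · · · · · · · ·
    · · · · · · · · · · ·
    · · · · · · · · · · ·
    · · · · · · · · · · ·
    · · · · · · · · · · ·
    · · · · · · · · · · ·
T3:
  2·area = 144
  edge (16, 10)→(2, 18): d=(-14,8) right/bottom  bias=-1
  edge (2, 18)→(12, 2): d=(10,-16) top-left  bias=+0
  edge (12, 2)→(16, 10): d=(4,8) right/bottom  bias=-1
    (5,2)@(11, 5): e=[110,14,20] → █
    (6,2)@(13, 5): e=[94,46,4] → █
    (7,2)@(15, 5): e=[78,78,-12] → ·
    (4,3)@(9, 7): e=[98,2,44] → █
    (7,3)@(15, 7): e=[50,98,-4] → ·
    (4,4)@(9, 9): e=[70,22,52] → █
    (7,4)@(15, 9): e=[22,118,4] → █
    (8,4)@(17, 9): e=[6,150,-12] → ·
    (3,5)@(7, 11): e=[58,10,76] → █
    (7,5)@(15, 11): e=[-6,138,12] → ·
    (3,6)@(7, 13): e=[30,30,84] → █
    (5,6)@(11, 13): e=[-2,94,52] → ·
  covered (18 px):
    · · · · · · · · · · ·
    · · · · · · · · · · ·
    · · · · · █ █ · · · ·
    · · · · █ █ █ · · · ·
    · · · · █ █ █ █ · · ·
    · · · █ █ █ █ · · · ·
    · · · █ █ · · · · · ·
    · · █ █ · · · · · · ·
    · █ · · · · · · · · ·
    · · · · · · · · · · ·
    · · · · · · · · · · ·
T4:
  2·area = 11  (B↔C swapped to make it positive)
  edge (12, 0)→(1, 22): d=(-11,22) right/bottom  bias=-1
  edge (1, 22)→(10, 3): d=(9,-19) top-left  bias=+0
  edge (10, 3)→(12, 0): d=(2,-3) top-left  bias=+0
  covered (0 px):
    · · · · · · · · · · ·
    · · · · · · · · · · ·
    · · · · · · · · · · ·
    · · · · · · · · · · ·
    · · · · · · · · · · ·
    · · · · · · · · · · ·
    · · · · · · · · · · ·
    · · · · · · · · · · ·
    · · · · · · · · · · ·
    · · · · · · · · · · ·
    · · · · · · · · · · ·

Final: 40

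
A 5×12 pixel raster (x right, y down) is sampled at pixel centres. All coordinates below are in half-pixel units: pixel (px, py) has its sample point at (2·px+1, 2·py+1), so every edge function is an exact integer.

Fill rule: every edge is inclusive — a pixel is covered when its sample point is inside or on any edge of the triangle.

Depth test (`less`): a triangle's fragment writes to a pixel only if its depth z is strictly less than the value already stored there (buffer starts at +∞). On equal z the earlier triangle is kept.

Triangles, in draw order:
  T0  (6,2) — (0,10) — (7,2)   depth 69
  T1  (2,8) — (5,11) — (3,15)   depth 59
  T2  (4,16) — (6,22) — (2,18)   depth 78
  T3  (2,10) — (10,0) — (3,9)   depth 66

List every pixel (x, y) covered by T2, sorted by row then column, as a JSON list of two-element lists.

T0:
  2·area = 8  (B↔C swapped to make it positive)
  edge (6, 2)→(7, 2): d=(1,0) inclusive
  edge (7, 2)→(0, 10): d=(-7,8) inclusive
  edge (0, 10)→(6, 2): d=(6,-8) inclusive
  covered (0 px):
    . . . . .
    . . . . .
    . . . . .
    . . . . .
    . . . . .
    . . . . .
    . . . . .
    . . . . .
    . . . . .
    . . . . .
    . . . . .
    . . . . .
T1:
  2·area = 18
  edge (2, 8)→(5, 11): d=(3,3) inclusive
  edge (5, 11)→(3, 15): d=(-2,4) inclusive
  edge (3, 15)→(2, 8): d=(-1,-7) inclusive
    (0,0)@(1, 1): e=[-18,36,0] → .  [on edge]
    (4,1)@(9, 3): e=[-36,0,54] → .  [on edge]
    (0,3)@(1, 7): e=[0,24,-6] → .  [on edge]
    (3,3)@(7, 7): e=[-18,0,36] → .  [on edge]
    (1,4)@(3, 9): e=[0,12,6] → X  [on edge]
    (2,4)@(5, 9): e=[-6,4,20] → .
    (1,5)@(3, 11): e=[6,8,4] → X
    (2,5)@(5, 11): e=[0,0,18] → X  [on edge]
    (3,5)@(7, 11): e=[-6,-8,32] → .
    (1,6)@(3, 13): e=[12,4,2] → X
    (2,6)@(5, 13): e=[6,-4,16] → .
    (3,6)@(7, 13): e=[0,-12,30] → .  [on edge]
    (1,7)@(3, 15): e=[18,0,0] → X  [on edge]
    (4,7)@(9, 15): e=[0,-24,42] → .  [on edge]
    (0,9)@(1, 19): e=[36,0,-18] → .  [on edge]
  covered (5 px):
    . . . . .
    . . . . .
    . . . . .
    . . . . .
    . X . . .
    . X X . .
    . X . . .
    . X . . .
    . . . . .
    . . . . .
    . . . . .
    . . . . .
T2:
  2·area = 16
  edge (4, 16)→(6, 22): d=(2,6) inclusive
  edge (6, 22)→(2, 18): d=(-4,-4) inclusive
  edge (2, 18)→(4, 16): d=(2,-2) inclusive
    (0,3)@(1, 7): e=[0,40,-24] → .  [on edge]
    (4,5)@(9, 11): e=[-40,56,0] → .  [on edge]
    (1,6)@(3, 13): e=[0,24,-8] → .  [on edge]
    (3,6)@(7, 13): e=[-24,40,0] → .  [on edge]
    (2,7)@(5, 15): e=[-8,24,0] → .  [on edge]
    (0,8)@(1, 17): e=[20,0,-4] → .  [on edge]
    (1,8)@(3, 17): e=[8,8,0] → X  [on edge]
    (2,8)@(5, 17): e=[-4,16,4] → .
    (0,9)@(1, 19): e=[24,-8,0] → .  [on edge]
    (1,9)@(3, 19): e=[12,0,4] → X  [on edge]
    (2,9)@(5, 19): e=[0,8,8] → X  [on edge]
    (3,9)@(7, 19): e=[-12,16,12] → .
    (2,10)@(5, 21): e=[4,0,12] → X  [on edge]
    (3,11)@(7, 23): e=[-4,0,20] → .  [on edge]
  covered (4 px):
    . . . . .
    . . . . .
    . . . . .
    . . . . .
    . . . . .
    . . . . .
    . . . . .
    . . . . .
    . X . . .
    . X X . .
    . . X . .
    . . . . .
T3:
  2·area = 2
  edge (2, 10)→(10, 0): d=(8,-10) inclusive
  edge (10, 0)→(3, 9): d=(-7,9) inclusive
  edge (3, 9)→(2, 10): d=(-1,1) inclusive
    (4,1)@(9, 3): e=[14,-12,0] → .  [on edge]
    (3,2)@(7, 5): e=[10,-8,0] → .  [on edge]
    (2,3)@(5, 7): e=[6,-4,0] → .  [on edge]
    (1,4)@(3, 9): e=[2,0,0] → X  [on edge]
    (2,4)@(5, 9): e=[22,-18,-2] → .
    (0,5)@(1, 11): e=[-2,4,0] → .  [on edge]
    (1,5)@(3, 11): e=[18,-14,-2] → .
  covered (1 px):
    . . . . .
    . . . . .
    . . . . .
    . . . . .
    . X . . .
    . . . . .
    . . . . .
    . . . . .
    . . . . .
    . . . . .
    . . . . .
    . . . . .

Answer: [[1,8],[1,9],[2,9],[2,10]]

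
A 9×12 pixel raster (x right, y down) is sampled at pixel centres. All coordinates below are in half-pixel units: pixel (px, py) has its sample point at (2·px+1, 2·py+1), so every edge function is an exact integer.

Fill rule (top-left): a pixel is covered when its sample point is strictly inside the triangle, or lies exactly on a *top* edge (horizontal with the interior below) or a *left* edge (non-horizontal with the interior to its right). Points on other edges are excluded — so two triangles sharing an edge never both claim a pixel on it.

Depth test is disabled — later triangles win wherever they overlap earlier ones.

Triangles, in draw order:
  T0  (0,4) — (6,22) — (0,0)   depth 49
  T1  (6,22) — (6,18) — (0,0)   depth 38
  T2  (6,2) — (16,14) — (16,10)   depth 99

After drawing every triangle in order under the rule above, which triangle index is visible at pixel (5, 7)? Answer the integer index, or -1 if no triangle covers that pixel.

T0:
  2·area = 24  (B↔C swapped to make it positive)
  edge (0, 4)→(0, 0): d=(0,-4) top-left  bias=+0
  edge (0, 0)→(6, 22): d=(6,22) right/bottom  bias=-1
  edge (6, 22)→(0, 4): d=(-6,-18) top-left  bias=+0
    (0,2)@(1, 5): e=[4,8,12] → X
    (1,2)@(3, 5): e=[12,-36,48] → .
    (0,3)@(1, 7): e=[4,20,0] → X  [on edge]
    (1,3)@(3, 7): e=[12,-24,36] → .
    (0,4)@(1, 9): e=[4,32,-12] → .
    (1,5)@(3, 11): e=[12,0,12] → .  [on edge]
    (1,6)@(3, 13): e=[12,12,0] → X  [on edge]
    (2,6)@(5, 13): e=[20,-32,36] → .
    (1,7)@(3, 15): e=[12,24,-12] → .
    (2,9)@(5, 19): e=[20,4,0] → X  [on edge]
    (3,9)@(7, 19): e=[28,-40,36] → .
    (2,10)@(5, 21): e=[20,16,-12] → .
  covered (4 px):
    . . . . . . . . .
    . . . . . . . . .
    X . . . . . . . .
    X . . . . . . . .
    . . . . . . . . .
    . . . . . . . . .
    . X . . . . . . .
    . . . . . . . . .
    . . . . . . . . .
    . . X . . . . . .
    . . . . . . . . .
    . . . . . . . . .
T1:
  2·area = 24  (B↔C swapped to make it positive)
  edge (6, 22)→(0, 0): d=(-6,-22) top-left  bias=+0
  edge (0, 0)→(6, 18): d=(6,18) right/bottom  bias=-1
  edge (6, 18)→(6, 22): d=(0,4) right/bottom  bias=-1
    (0,1)@(1, 3): e=[4,0,20] → .  [on edge]
    (1,4)@(3, 9): e=[12,0,12] → .  [on edge]
    (1,5)@(3, 11): e=[0,12,12] → X  [on edge]
    (2,5)@(5, 11): e=[44,-24,4] → .
    (1,6)@(3, 13): e=[-12,24,12] → .
    (2,7)@(5, 15): e=[20,0,4] → .  [on edge]
    (2,8)@(5, 17): e=[8,12,4] → X
    (3,8)@(7, 17): e=[52,-24,-4] → .
    (2,9)@(5, 19): e=[-4,24,4] → .
    (3,10)@(7, 21): e=[28,0,-4] → .  [on edge]
  covered (2 px):
    . . . . . . . . .
    . . . . . . . . .
    . . . . . . . . .
    . . . . . . . . .
    . . . . . . . . .
    . X . . . . . . .
    . . . . . . . . .
    . . . . . . . . .
    . . X . . . . . .
    . . . . . . . . .
    . . . . . . . . .
    . . . . . . . . .
T2:
  2·area = 40  (B↔C swapped to make it positive)
  edge (6, 2)→(16, 10): d=(10,8) right/bottom  bias=-1
  edge (16, 10)→(16, 14): d=(0,4) right/bottom  bias=-1
  edge (16, 14)→(6, 2): d=(-10,-12) top-left  bias=+0
    (3,1)@(7, 3): e=[2,36,2] → X
    (4,1)@(9, 3): e=[-14,28,26] → .
    (3,2)@(7, 5): e=[22,36,-18] → .
    (4,2)@(9, 5): e=[6,28,6] → X
    (5,2)@(11, 5): e=[-10,20,30] → .
    (4,3)@(9, 7): e=[26,28,-14] → .
    (5,3)@(11, 7): e=[10,20,10] → X
    (6,3)@(13, 7): e=[-6,12,34] → .
    (5,4)@(11, 9): e=[30,20,-10] → .
    (6,4)@(13, 9): e=[14,12,14] → X
    (7,4)@(15, 9): e=[-2,4,38] → .
    (6,5)@(13, 11): e=[34,12,-6] → .
  covered (5 px):
    . . . . . . . . .
    . . . X . . . . .
    . . . . X . . . .
    . . . . . X . . .
    . . . . . . X . .
    . . . . . . . X .
    . . . . . . . . .
    . . . . . . . . .
    . . . . . . . . .
    . . . . . . . . .
    . . . . . . . . .
    . . . . . . . . .

Z-buffer (winner per pixel, '.' = empty):
  . . . . . . . . .
  . . . 2 . . . . .
  0 . . . 2 . . . .
  0 . . . . 2 . . .
  . . . . . . 2 . .
  . 1 . . . . . 2 .
  . 0 . . . . . . .
  . . . . . . . . .
  . . 1 . . . . . .
  . . 0 . . . . . .
  . . . . . . . . .
  . . . . . . . . .

Answer: -1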